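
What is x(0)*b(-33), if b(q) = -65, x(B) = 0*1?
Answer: 0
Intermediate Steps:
x(B) = 0
x(0)*b(-33) = 0*(-65) = 0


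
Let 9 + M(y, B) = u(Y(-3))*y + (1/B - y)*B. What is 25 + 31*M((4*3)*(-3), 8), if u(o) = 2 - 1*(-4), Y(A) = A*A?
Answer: 2009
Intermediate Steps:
Y(A) = A²
u(o) = 6 (u(o) = 2 + 4 = 6)
M(y, B) = -9 + 6*y + B*(1/B - y) (M(y, B) = -9 + (6*y + (1/B - y)*B) = -9 + (6*y + B*(1/B - y)) = -9 + 6*y + B*(1/B - y))
25 + 31*M((4*3)*(-3), 8) = 25 + 31*(-8 + 6*((4*3)*(-3)) - 1*8*(4*3)*(-3)) = 25 + 31*(-8 + 6*(12*(-3)) - 1*8*12*(-3)) = 25 + 31*(-8 + 6*(-36) - 1*8*(-36)) = 25 + 31*(-8 - 216 + 288) = 25 + 31*64 = 25 + 1984 = 2009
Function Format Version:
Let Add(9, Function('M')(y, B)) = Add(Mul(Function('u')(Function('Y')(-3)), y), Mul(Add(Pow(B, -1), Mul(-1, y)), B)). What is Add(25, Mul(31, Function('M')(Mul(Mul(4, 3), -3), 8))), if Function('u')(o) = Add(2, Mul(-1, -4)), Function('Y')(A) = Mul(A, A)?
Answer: 2009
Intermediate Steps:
Function('Y')(A) = Pow(A, 2)
Function('u')(o) = 6 (Function('u')(o) = Add(2, 4) = 6)
Function('M')(y, B) = Add(-9, Mul(6, y), Mul(B, Add(Pow(B, -1), Mul(-1, y)))) (Function('M')(y, B) = Add(-9, Add(Mul(6, y), Mul(Add(Pow(B, -1), Mul(-1, y)), B))) = Add(-9, Add(Mul(6, y), Mul(B, Add(Pow(B, -1), Mul(-1, y))))) = Add(-9, Mul(6, y), Mul(B, Add(Pow(B, -1), Mul(-1, y)))))
Add(25, Mul(31, Function('M')(Mul(Mul(4, 3), -3), 8))) = Add(25, Mul(31, Add(-8, Mul(6, Mul(Mul(4, 3), -3)), Mul(-1, 8, Mul(Mul(4, 3), -3))))) = Add(25, Mul(31, Add(-8, Mul(6, Mul(12, -3)), Mul(-1, 8, Mul(12, -3))))) = Add(25, Mul(31, Add(-8, Mul(6, -36), Mul(-1, 8, -36)))) = Add(25, Mul(31, Add(-8, -216, 288))) = Add(25, Mul(31, 64)) = Add(25, 1984) = 2009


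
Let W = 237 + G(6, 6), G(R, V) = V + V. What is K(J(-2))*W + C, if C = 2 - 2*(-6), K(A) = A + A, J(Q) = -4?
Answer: -1978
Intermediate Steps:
G(R, V) = 2*V
K(A) = 2*A
C = 14 (C = 2 + 12 = 14)
W = 249 (W = 237 + 2*6 = 237 + 12 = 249)
K(J(-2))*W + C = (2*(-4))*249 + 14 = -8*249 + 14 = -1992 + 14 = -1978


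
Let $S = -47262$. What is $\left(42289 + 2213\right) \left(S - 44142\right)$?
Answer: $-4067660808$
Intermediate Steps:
$\left(42289 + 2213\right) \left(S - 44142\right) = \left(42289 + 2213\right) \left(-47262 - 44142\right) = 44502 \left(-91404\right) = -4067660808$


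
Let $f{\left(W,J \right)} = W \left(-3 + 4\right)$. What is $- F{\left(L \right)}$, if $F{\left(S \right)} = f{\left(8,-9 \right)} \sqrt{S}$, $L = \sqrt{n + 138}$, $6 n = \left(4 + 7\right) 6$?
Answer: $- 8 \sqrt[4]{149} \approx -27.95$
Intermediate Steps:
$n = 11$ ($n = \frac{\left(4 + 7\right) 6}{6} = \frac{11 \cdot 6}{6} = \frac{1}{6} \cdot 66 = 11$)
$f{\left(W,J \right)} = W$ ($f{\left(W,J \right)} = W 1 = W$)
$L = \sqrt{149}$ ($L = \sqrt{11 + 138} = \sqrt{149} \approx 12.207$)
$F{\left(S \right)} = 8 \sqrt{S}$
$- F{\left(L \right)} = - 8 \sqrt{\sqrt{149}} = - 8 \sqrt[4]{149}$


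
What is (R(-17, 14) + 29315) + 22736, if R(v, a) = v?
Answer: 52034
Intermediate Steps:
(R(-17, 14) + 29315) + 22736 = (-17 + 29315) + 22736 = 29298 + 22736 = 52034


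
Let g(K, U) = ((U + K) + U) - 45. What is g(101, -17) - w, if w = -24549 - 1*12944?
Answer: 37515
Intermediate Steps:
g(K, U) = -45 + K + 2*U (g(K, U) = ((K + U) + U) - 45 = (K + 2*U) - 45 = -45 + K + 2*U)
w = -37493 (w = -24549 - 12944 = -37493)
g(101, -17) - w = (-45 + 101 + 2*(-17)) - 1*(-37493) = (-45 + 101 - 34) + 37493 = 22 + 37493 = 37515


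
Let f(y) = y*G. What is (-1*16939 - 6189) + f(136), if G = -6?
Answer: -23944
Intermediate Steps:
f(y) = -6*y (f(y) = y*(-6) = -6*y)
(-1*16939 - 6189) + f(136) = (-1*16939 - 6189) - 6*136 = (-16939 - 6189) - 816 = -23128 - 816 = -23944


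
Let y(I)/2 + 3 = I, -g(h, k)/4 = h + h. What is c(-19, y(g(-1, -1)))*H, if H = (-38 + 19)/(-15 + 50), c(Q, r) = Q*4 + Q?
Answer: 361/7 ≈ 51.571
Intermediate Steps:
g(h, k) = -8*h (g(h, k) = -4*(h + h) = -8*h)
y(I) = -6 + 2*I
c(Q, r) = 5*Q (c(Q, r) = 4*Q + Q = 5*Q)
H = -19/35 ≈ -0.54286
c(-19, y(g(-1, -1)))*H = (5*(-19))*(-19/35) = -95*(-19/35) = 361/7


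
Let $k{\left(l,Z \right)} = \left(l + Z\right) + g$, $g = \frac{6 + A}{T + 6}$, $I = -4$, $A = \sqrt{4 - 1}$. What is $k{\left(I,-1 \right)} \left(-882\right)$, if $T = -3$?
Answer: $2646 - 294 \sqrt{3} \approx 2136.8$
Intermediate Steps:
$A = \sqrt{3} \approx 1.732$
$g = 2 + \frac{\sqrt{3}}{3}$ ($g = \frac{6 + \sqrt{3}}{-3 + 6} = \frac{6 + \sqrt{3}}{3} = \left(6 + \sqrt{3}\right) \frac{1}{3} = 2 + \frac{\sqrt{3}}{3} \approx 2.5774$)
$k{\left(l,Z \right)} = 2 + Z + l + \frac{\sqrt{3}}{3}$ ($k{\left(l,Z \right)} = \left(l + Z\right) + \left(2 + \frac{\sqrt{3}}{3}\right) = \left(Z + l\right) + \left(2 + \frac{\sqrt{3}}{3}\right) = 2 + Z + l + \frac{\sqrt{3}}{3}$)
$k{\left(I,-1 \right)} \left(-882\right) = \left(2 - 1 - 4 + \frac{\sqrt{3}}{3}\right) \left(-882\right) = \left(-3 + \frac{\sqrt{3}}{3}\right) \left(-882\right) = 2646 - 294 \sqrt{3}$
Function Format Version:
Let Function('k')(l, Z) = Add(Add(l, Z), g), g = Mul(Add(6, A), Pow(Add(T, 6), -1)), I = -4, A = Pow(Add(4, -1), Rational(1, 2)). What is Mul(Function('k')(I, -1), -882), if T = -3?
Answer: Add(2646, Mul(-294, Pow(3, Rational(1, 2)))) ≈ 2136.8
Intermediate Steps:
A = Pow(3, Rational(1, 2)) ≈ 1.7320
g = Add(2, Mul(Rational(1, 3), Pow(3, Rational(1, 2)))) (g = Mul(Add(6, Pow(3, Rational(1, 2))), Pow(Add(-3, 6), -1)) = Mul(Add(6, Pow(3, Rational(1, 2))), Pow(3, -1)) = Mul(Add(6, Pow(3, Rational(1, 2))), Rational(1, 3)) = Add(2, Mul(Rational(1, 3), Pow(3, Rational(1, 2)))) ≈ 2.5774)
Function('k')(l, Z) = Add(2, Z, l, Mul(Rational(1, 3), Pow(3, Rational(1, 2)))) (Function('k')(l, Z) = Add(Add(l, Z), Add(2, Mul(Rational(1, 3), Pow(3, Rational(1, 2))))) = Add(Add(Z, l), Add(2, Mul(Rational(1, 3), Pow(3, Rational(1, 2))))) = Add(2, Z, l, Mul(Rational(1, 3), Pow(3, Rational(1, 2)))))
Mul(Function('k')(I, -1), -882) = Mul(Add(2, -1, -4, Mul(Rational(1, 3), Pow(3, Rational(1, 2)))), -882) = Mul(Add(-3, Mul(Rational(1, 3), Pow(3, Rational(1, 2)))), -882) = Add(2646, Mul(-294, Pow(3, Rational(1, 2))))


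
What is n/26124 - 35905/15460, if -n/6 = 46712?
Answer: -87849789/6731284 ≈ -13.051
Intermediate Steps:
n = -280272 (n = -6*46712 = -280272)
n/26124 - 35905/15460 = -280272/26124 - 35905/15460 = -280272*1/26124 - 35905*1/15460 = -23356/2177 - 7181/3092 = -87849789/6731284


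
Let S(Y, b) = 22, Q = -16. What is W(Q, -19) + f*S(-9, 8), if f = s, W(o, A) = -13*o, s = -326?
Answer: -6964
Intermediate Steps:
f = -326
W(Q, -19) + f*S(-9, 8) = -13*(-16) - 326*22 = 208 - 7172 = -6964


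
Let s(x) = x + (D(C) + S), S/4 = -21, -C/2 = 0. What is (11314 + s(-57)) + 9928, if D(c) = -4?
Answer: 21097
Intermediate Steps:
C = 0 (C = -2*0 = 0)
S = -84 (S = 4*(-21) = -84)
s(x) = -88 + x (s(x) = x + (-4 - 84) = x - 88 = -88 + x)
(11314 + s(-57)) + 9928 = (11314 + (-88 - 57)) + 9928 = (11314 - 145) + 9928 = 11169 + 9928 = 21097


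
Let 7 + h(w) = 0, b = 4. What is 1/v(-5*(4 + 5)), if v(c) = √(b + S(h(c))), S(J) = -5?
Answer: -I ≈ -1.0*I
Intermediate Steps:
h(w) = -7 (h(w) = -7 + 0 = -7)
v(c) = I (v(c) = √(4 - 5) = √(-1) = I)
1/v(-5*(4 + 5)) = 1/I = -I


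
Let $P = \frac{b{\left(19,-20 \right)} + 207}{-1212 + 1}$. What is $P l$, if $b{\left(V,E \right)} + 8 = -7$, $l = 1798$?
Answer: $- \frac{345216}{1211} \approx -285.07$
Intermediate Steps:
$b{\left(V,E \right)} = -15$ ($b{\left(V,E \right)} = -8 - 7 = -15$)
$P = - \frac{192}{1211}$ ($P = \frac{-15 + 207}{-1212 + 1} = \frac{192}{-1211} = 192 \left(- \frac{1}{1211}\right) = - \frac{192}{1211} \approx -0.15855$)
$P l = \left(- \frac{192}{1211}\right) 1798 = - \frac{345216}{1211}$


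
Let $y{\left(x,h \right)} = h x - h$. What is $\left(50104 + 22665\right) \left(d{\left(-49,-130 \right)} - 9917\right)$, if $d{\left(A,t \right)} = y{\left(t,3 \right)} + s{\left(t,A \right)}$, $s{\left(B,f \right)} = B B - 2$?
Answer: $479402172$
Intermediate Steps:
$s{\left(B,f \right)} = -2 + B^{2}$ ($s{\left(B,f \right)} = B^{2} - 2 = -2 + B^{2}$)
$y{\left(x,h \right)} = - h + h x$
$d{\left(A,t \right)} = -5 + t^{2} + 3 t$ ($d{\left(A,t \right)} = 3 \left(-1 + t\right) + \left(-2 + t^{2}\right) = \left(-3 + 3 t\right) + \left(-2 + t^{2}\right) = -5 + t^{2} + 3 t$)
$\left(50104 + 22665\right) \left(d{\left(-49,-130 \right)} - 9917\right) = \left(50104 + 22665\right) \left(\left(-5 + \left(-130\right)^{2} + 3 \left(-130\right)\right) - 9917\right) = 72769 \left(\left(-5 + 16900 - 390\right) - 9917\right) = 72769 \left(16505 - 9917\right) = 72769 \cdot 6588 = 479402172$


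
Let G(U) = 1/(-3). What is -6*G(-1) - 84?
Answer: -82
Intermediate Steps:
G(U) = -⅓
-6*G(-1) - 84 = -6*(-⅓) - 84 = 2 - 84 = -82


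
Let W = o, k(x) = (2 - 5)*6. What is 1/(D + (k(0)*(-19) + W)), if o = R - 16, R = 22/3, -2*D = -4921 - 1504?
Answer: 6/21275 ≈ 0.00028202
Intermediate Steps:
k(x) = -18 (k(x) = -3*6 = -18)
D = 6425/2 (D = -(-4921 - 1504)/2 = -½*(-6425) = 6425/2 ≈ 3212.5)
R = 22/3 (R = 22*(⅓) = 22/3 ≈ 7.3333)
o = -26/3 (o = 22/3 - 16 = -26/3 ≈ -8.6667)
W = -26/3 ≈ -8.6667
1/(D + (k(0)*(-19) + W)) = 1/(6425/2 + (-18*(-19) - 26/3)) = 1/(6425/2 + (342 - 26/3)) = 1/(6425/2 + 1000/3) = 1/(21275/6) = 6/21275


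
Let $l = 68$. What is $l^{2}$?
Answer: $4624$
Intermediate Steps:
$l^{2} = 68^{2} = 4624$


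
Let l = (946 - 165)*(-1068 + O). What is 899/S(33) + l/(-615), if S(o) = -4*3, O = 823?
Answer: 38739/164 ≈ 236.21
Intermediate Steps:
S(o) = -12
l = -191345 (l = (946 - 165)*(-1068 + 823) = 781*(-245) = -191345)
899/S(33) + l/(-615) = 899/(-12) - 191345/(-615) = 899*(-1/12) - 191345*(-1/615) = -899/12 + 38269/123 = 38739/164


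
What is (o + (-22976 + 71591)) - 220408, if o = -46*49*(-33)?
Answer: -97411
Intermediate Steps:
o = 74382 (o = -2254*(-33) = 74382)
(o + (-22976 + 71591)) - 220408 = (74382 + (-22976 + 71591)) - 220408 = (74382 + 48615) - 220408 = 122997 - 220408 = -97411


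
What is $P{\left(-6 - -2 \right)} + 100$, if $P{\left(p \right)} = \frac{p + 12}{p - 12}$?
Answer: $\frac{199}{2} \approx 99.5$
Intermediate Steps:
$P{\left(p \right)} = \frac{12 + p}{-12 + p}$
$P{\left(-6 - -2 \right)} + 100 = \frac{12 - 4}{-12 - 4} + 100 = \frac{1}{-16} \cdot 8 + 100 = \left(- \frac{1}{16}\right) 8 + 100 = - \frac{1}{2} + 100 = \frac{199}{2}$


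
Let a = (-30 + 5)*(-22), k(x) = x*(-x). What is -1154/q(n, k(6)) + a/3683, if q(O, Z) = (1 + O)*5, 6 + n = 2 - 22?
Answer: 4318932/460375 ≈ 9.3813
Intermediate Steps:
k(x) = -x²
a = 550 (a = -25*(-22) = 550)
n = -26 (n = -6 + (2 - 22) = -6 - 20 = -26)
q(O, Z) = 5 + 5*O
-1154/q(n, k(6)) + a/3683 = -1154/(5 + 5*(-26)) + 550/3683 = -1154/(5 - 130) + 550*(1/3683) = -1154/(-125) + 550/3683 = -1154*(-1/125) + 550/3683 = 1154/125 + 550/3683 = 4318932/460375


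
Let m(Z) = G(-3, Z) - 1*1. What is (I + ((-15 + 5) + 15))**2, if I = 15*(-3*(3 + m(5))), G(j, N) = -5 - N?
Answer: 133225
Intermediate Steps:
m(Z) = -6 - Z (m(Z) = (-5 - Z) - 1*1 = (-5 - Z) - 1 = -6 - Z)
I = 360 (I = 15*(-3*(3 + (-6 - 1*5))) = 15*(-3*(3 + (-6 - 5))) = 15*(-3*(3 - 11)) = 15*(-3*(-8)) = 15*24 = 360)
(I + ((-15 + 5) + 15))**2 = (360 + ((-15 + 5) + 15))**2 = (360 + (-10 + 15))**2 = (360 + 5)**2 = 365**2 = 133225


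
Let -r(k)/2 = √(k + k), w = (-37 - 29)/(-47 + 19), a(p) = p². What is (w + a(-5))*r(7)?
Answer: -383*√14/7 ≈ -204.72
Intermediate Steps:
w = 33/14 (w = -66/(-28) = -66*(-1/28) = 33/14 ≈ 2.3571)
r(k) = -2*√2*√k (r(k) = -2*√(k + k) = -2*√2*√k)
(w + a(-5))*r(7) = (33/14 + (-5)²)*(-2*√2*√7) = (33/14 + 25)*(-2*√14) = 383*(-2*√14)/14 = -383*√14/7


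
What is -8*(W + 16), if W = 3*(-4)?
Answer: -32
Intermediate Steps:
W = -12
-8*(W + 16) = -8*(-12 + 16) = -8*4 = -32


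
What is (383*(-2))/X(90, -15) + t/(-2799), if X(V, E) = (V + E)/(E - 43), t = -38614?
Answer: 42416674/69975 ≈ 606.17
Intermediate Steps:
X(V, E) = (E + V)/(-43 + E)
(383*(-2))/X(90, -15) + t/(-2799) = (383*(-2))/(((-15 + 90)/(-43 - 15))) - 38614/(-2799) = -766/(75/(-58)) - 38614*(-1/2799) = -766/((-1/58*75)) + 38614/2799 = -766/(-75/58) + 38614/2799 = -766*(-58/75) + 38614/2799 = 44428/75 + 38614/2799 = 42416674/69975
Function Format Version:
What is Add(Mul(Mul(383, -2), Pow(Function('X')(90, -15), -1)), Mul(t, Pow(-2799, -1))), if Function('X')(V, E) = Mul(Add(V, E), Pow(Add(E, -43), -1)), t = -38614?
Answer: Rational(42416674, 69975) ≈ 606.17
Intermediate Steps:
Function('X')(V, E) = Mul(Pow(Add(-43, E), -1), Add(E, V)) (Function('X')(V, E) = Mul(Add(E, V), Pow(Add(-43, E), -1)) = Mul(Pow(Add(-43, E), -1), Add(E, V)))
Add(Mul(Mul(383, -2), Pow(Function('X')(90, -15), -1)), Mul(t, Pow(-2799, -1))) = Add(Mul(Mul(383, -2), Pow(Mul(Pow(Add(-43, -15), -1), Add(-15, 90)), -1)), Mul(-38614, Pow(-2799, -1))) = Add(Mul(-766, Pow(Mul(Pow(-58, -1), 75), -1)), Mul(-38614, Rational(-1, 2799))) = Add(Mul(-766, Pow(Mul(Rational(-1, 58), 75), -1)), Rational(38614, 2799)) = Add(Mul(-766, Pow(Rational(-75, 58), -1)), Rational(38614, 2799)) = Add(Mul(-766, Rational(-58, 75)), Rational(38614, 2799)) = Add(Rational(44428, 75), Rational(38614, 2799)) = Rational(42416674, 69975)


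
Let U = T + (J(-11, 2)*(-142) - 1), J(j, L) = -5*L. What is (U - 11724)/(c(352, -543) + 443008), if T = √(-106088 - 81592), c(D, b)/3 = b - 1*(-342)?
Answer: -2061/88481 + 4*I*√11730/442405 ≈ -0.023293 + 0.00097924*I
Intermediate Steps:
c(D, b) = 1026 + 3*b (c(D, b) = 3*(b - 1*(-342)) = 3*(b + 342) = 3*(342 + b) = 1026 + 3*b)
T = 4*I*√11730 (T = √(-187680) = 4*I*√11730 ≈ 433.22*I)
U = 1419 + 4*I*√11730 (U = 4*I*√11730 + (-5*2*(-142) - 1) = 4*I*√11730 + (-10*(-142) - 1) = 4*I*√11730 + (1420 - 1) = 4*I*√11730 + 1419 = 1419 + 4*I*√11730 ≈ 1419.0 + 433.22*I)
(U - 11724)/(c(352, -543) + 443008) = ((1419 + 4*I*√11730) - 11724)/((1026 + 3*(-543)) + 443008) = (-10305 + 4*I*√11730)/((1026 - 1629) + 443008) = (-10305 + 4*I*√11730)/(-603 + 443008) = (-10305 + 4*I*√11730)/442405 = (-10305 + 4*I*√11730)*(1/442405) = -2061/88481 + 4*I*√11730/442405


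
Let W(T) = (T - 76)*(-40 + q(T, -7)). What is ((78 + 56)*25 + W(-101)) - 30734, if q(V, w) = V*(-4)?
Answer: -91812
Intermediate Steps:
q(V, w) = -4*V
W(T) = (-76 + T)*(-40 - 4*T) (W(T) = (T - 76)*(-40 - 4*T) = (-76 + T)*(-40 - 4*T))
((78 + 56)*25 + W(-101)) - 30734 = ((78 + 56)*25 + (3040 - 4*(-101)² + 264*(-101))) - 30734 = (134*25 + (3040 - 4*10201 - 26664)) - 30734 = (3350 + (3040 - 40804 - 26664)) - 30734 = (3350 - 64428) - 30734 = -61078 - 30734 = -91812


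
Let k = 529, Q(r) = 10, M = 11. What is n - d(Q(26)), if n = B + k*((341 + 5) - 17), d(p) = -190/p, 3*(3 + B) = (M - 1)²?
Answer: 522271/3 ≈ 1.7409e+5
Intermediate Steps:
B = 91/3 (B = -3 + (11 - 1)²/3 = -3 + (⅓)*10² = -3 + (⅓)*100 = -3 + 100/3 = 91/3 ≈ 30.333)
n = 522214/3 (n = 91/3 + 529*((341 + 5) - 17) = 91/3 + 529*(346 - 17) = 91/3 + 529*329 = 91/3 + 174041 = 522214/3 ≈ 1.7407e+5)
n - d(Q(26)) = 522214/3 - (-190)/10 = 522214/3 - 1*(-19) = 522214/3 + 19 = 522271/3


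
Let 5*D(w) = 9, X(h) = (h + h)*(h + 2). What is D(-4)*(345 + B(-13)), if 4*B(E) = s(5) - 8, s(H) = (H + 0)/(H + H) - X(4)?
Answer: 23841/40 ≈ 596.03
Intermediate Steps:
X(h) = 2*h*(2 + h) (X(h) = (2*h)*(2 + h) = 2*h*(2 + h))
D(w) = 9/5 (D(w) = (⅕)*9 = 9/5)
s(H) = -95/2 (s(H) = (H + 0)/(H + H) - 2*4*(2 + 4) = H/((2*H)) - 2*4*6 = H*(1/(2*H)) - 1*48 = ½ - 48 = -95/2)
B(E) = -111/8 (B(E) = (-95/2 - 8)/4 = (¼)*(-111/2) = -111/8)
D(-4)*(345 + B(-13)) = 9*(345 - 111/8)/5 = (9/5)*(2649/8) = 23841/40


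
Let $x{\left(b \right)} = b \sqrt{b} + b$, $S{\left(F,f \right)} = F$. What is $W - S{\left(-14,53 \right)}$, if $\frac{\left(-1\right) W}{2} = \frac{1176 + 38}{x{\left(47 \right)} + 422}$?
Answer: $\frac{243600}{58069} + \frac{57058 \sqrt{47}}{58069} \approx 10.931$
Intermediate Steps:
$x{\left(b \right)} = b + b^{\frac{3}{2}}$ ($x{\left(b \right)} = b^{\frac{3}{2}} + b = b + b^{\frac{3}{2}}$)
$W = - \frac{2428}{469 + 47 \sqrt{47}}$ ($W = - 2 \frac{1176 + 38}{\left(47 + 47^{\frac{3}{2}}\right) + 422} = - 2 \frac{1214}{\left(47 + 47 \sqrt{47}\right) + 422} = - 2 \frac{1214}{469 + 47 \sqrt{47}} = - \frac{2428}{469 + 47 \sqrt{47}} \approx -3.0687$)
$W - S{\left(-14,53 \right)} = \left(- \frac{569366}{58069} + \frac{57058 \sqrt{47}}{58069}\right) - -14 = \left(- \frac{569366}{58069} + \frac{57058 \sqrt{47}}{58069}\right) + 14 = \frac{243600}{58069} + \frac{57058 \sqrt{47}}{58069}$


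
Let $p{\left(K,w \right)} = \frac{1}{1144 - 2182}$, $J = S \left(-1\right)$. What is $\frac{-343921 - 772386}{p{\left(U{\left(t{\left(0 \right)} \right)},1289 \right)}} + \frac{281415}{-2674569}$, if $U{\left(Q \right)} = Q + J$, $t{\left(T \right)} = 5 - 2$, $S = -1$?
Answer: $\frac{1033031473358513}{891523} \approx 1.1587 \cdot 10^{9}$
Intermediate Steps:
$J = 1$ ($J = \left(-1\right) \left(-1\right) = 1$)
$t{\left(T \right)} = 3$
$U{\left(Q \right)} = 1 + Q$ ($U{\left(Q \right)} = Q + 1 = 1 + Q$)
$p{\left(K,w \right)} = - \frac{1}{1038}$ ($p{\left(K,w \right)} = \frac{1}{-1038} = - \frac{1}{1038}$)
$\frac{-343921 - 772386}{p{\left(U{\left(t{\left(0 \right)} \right)},1289 \right)}} + \frac{281415}{-2674569} = \frac{-343921 - 772386}{- \frac{1}{1038}} + \frac{281415}{-2674569} = \left(-1116307\right) \left(-1038\right) + 281415 \left(- \frac{1}{2674569}\right) = 1158726666 - \frac{93805}{891523} = \frac{1033031473358513}{891523}$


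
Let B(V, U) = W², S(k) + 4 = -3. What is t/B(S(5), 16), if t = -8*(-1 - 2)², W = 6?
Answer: -2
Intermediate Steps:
S(k) = -7 (S(k) = -4 - 3 = -7)
B(V, U) = 36 (B(V, U) = 6² = 36)
t = -72 (t = -8*(-3)² = -8*9 = -72)
t/B(S(5), 16) = -72/36 = -72*1/36 = -2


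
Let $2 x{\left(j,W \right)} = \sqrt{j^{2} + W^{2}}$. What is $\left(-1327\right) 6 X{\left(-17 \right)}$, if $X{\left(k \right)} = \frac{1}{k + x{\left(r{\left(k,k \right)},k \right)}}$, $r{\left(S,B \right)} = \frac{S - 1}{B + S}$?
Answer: $\frac{26078204}{41747} + \frac{45118 \sqrt{83602}}{41747} \approx 937.16$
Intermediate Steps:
$r{\left(S,B \right)} = \frac{-1 + S}{B + S}$
$x{\left(j,W \right)} = \frac{\sqrt{W^{2} + j^{2}}}{2}$ ($x{\left(j,W \right)} = \frac{\sqrt{j^{2} + W^{2}}}{2} = \frac{\sqrt{W^{2} + j^{2}}}{2}$)
$X{\left(k \right)} = \frac{1}{k + \frac{\sqrt{k^{2} + \frac{\left(-1 + k\right)^{2}}{4 k^{2}}}}{2}}$ ($X{\left(k \right)} = \frac{1}{k + \frac{\sqrt{k^{2} + \left(\frac{-1 + k}{k + k}\right)^{2}}}{2}} = \frac{1}{k + \frac{\sqrt{k^{2} + \left(\frac{-1 + k}{2 k}\right)^{2}}}{2}} = \frac{1}{k + \frac{\sqrt{k^{2} + \frac{\left(-1 + k\right)^{2}}{4 k^{2}}}}{2}}$)
$\left(-1327\right) 6 X{\left(-17 \right)} = \left(-1327\right) 6 \frac{4}{\sqrt{\frac{\left(-1 - 17\right)^{2} + 4 \left(-17\right)^{4}}{289}} + 4 \left(-17\right)} = - 7962 \frac{4}{\sqrt{\frac{\left(-18\right)^{2} + 4 \cdot 83521}{289}} - 68} = - 7962 \frac{4}{\sqrt{\frac{324 + 334084}{289}} - 68} = - 7962 \frac{4}{\sqrt{\frac{1}{289} \cdot 334408} - 68} = - 7962 \frac{4}{\sqrt{\frac{334408}{289}} - 68} = - 7962 \frac{4}{\frac{2 \sqrt{83602}}{17} - 68} = - 7962 \frac{4}{-68 + \frac{2 \sqrt{83602}}{17}} = - \frac{31848}{-68 + \frac{2 \sqrt{83602}}{17}}$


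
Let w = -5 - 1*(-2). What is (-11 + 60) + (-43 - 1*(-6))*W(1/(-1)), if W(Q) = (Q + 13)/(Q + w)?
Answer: 160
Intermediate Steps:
w = -3 (w = -5 + 2 = -3)
W(Q) = (13 + Q)/(-3 + Q) (W(Q) = (Q + 13)/(Q - 3) = (13 + Q)/(-3 + Q))
(-11 + 60) + (-43 - 1*(-6))*W(1/(-1)) = (-11 + 60) + (-43 - 1*(-6))*((13 + 1/(-1))/(-3 + 1/(-1))) = 49 + (-43 + 6)*((13 - 1)/(-3 - 1)) = 49 - 37*12/(-4) = 49 - (-37)*12/4 = 49 - 37*(-3) = 49 + 111 = 160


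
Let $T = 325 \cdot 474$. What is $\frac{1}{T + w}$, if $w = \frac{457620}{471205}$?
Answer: $\frac{94241}{14517917574} \approx 6.4914 \cdot 10^{-6}$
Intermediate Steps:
$w = \frac{91524}{94241}$ ($w = 457620 \cdot \frac{1}{471205} = \frac{91524}{94241} \approx 0.97117$)
$T = 154050$
$\frac{1}{T + w} = \frac{1}{154050 + \frac{91524}{94241}} = \frac{1}{\frac{14517917574}{94241}} = \frac{94241}{14517917574}$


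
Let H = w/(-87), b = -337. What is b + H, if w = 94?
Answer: -29413/87 ≈ -338.08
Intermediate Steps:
H = -94/87 (H = 94/(-87) = 94*(-1/87) = -94/87 ≈ -1.0805)
b + H = -337 - 94/87 = -29413/87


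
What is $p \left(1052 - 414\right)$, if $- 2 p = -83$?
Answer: $26477$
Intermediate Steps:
$p = \frac{83}{2}$ ($p = \left(- \frac{1}{2}\right) \left(-83\right) = \frac{83}{2} \approx 41.5$)
$p \left(1052 - 414\right) = \frac{83 \left(1052 - 414\right)}{2} = \frac{83}{2} \cdot 638 = 26477$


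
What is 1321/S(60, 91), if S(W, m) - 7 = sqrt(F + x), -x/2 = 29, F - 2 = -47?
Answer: 9247/152 - 1321*I*sqrt(103)/152 ≈ 60.836 - 88.202*I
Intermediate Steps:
F = -45 (F = 2 - 47 = -45)
x = -58 (x = -2*29 = -58)
S(W, m) = 7 + I*sqrt(103) (S(W, m) = 7 + sqrt(-45 - 58) = 7 + sqrt(-103) = 7 + I*sqrt(103))
1321/S(60, 91) = 1321/(7 + I*sqrt(103))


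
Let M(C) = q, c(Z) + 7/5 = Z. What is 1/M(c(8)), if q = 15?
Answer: 1/15 ≈ 0.066667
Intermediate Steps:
c(Z) = -7/5 + Z
M(C) = 15
1/M(c(8)) = 1/15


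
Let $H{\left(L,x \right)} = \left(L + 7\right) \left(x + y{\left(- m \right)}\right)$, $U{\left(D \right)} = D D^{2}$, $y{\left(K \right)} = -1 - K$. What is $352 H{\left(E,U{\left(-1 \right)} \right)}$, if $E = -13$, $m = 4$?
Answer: $-4224$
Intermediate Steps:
$U{\left(D \right)} = D^{3}$
$H{\left(L,x \right)} = \left(3 + x\right) \left(7 + L\right)$ ($H{\left(L,x \right)} = \left(L + 7\right) \left(x - \left(1 - 4\right)\right) = \left(7 + L\right) \left(x - -3\right) = \left(7 + L\right) \left(x + \left(-1 + 4\right)\right) = \left(7 + L\right) \left(x + 3\right) = \left(7 + L\right) \left(3 + x\right) = \left(3 + x\right) \left(7 + L\right)$)
$352 H{\left(E,U{\left(-1 \right)} \right)} = 352 \left(21 + 3 \left(-13\right) + 7 \left(-1\right)^{3} - 13 \left(-1\right)^{3}\right) = 352 \left(21 - 39 + 7 \left(-1\right) - -13\right) = 352 \left(21 - 39 - 7 + 13\right) = 352 \left(-12\right) = -4224$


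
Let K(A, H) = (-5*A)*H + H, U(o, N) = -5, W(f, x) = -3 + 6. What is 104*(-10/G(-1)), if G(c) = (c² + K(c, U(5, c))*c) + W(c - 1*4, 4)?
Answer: -520/17 ≈ -30.588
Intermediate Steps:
W(f, x) = 3
K(A, H) = H - 5*A*H (K(A, H) = -5*A*H + H = H - 5*A*H)
G(c) = 3 + c² + c*(-5 + 25*c) (G(c) = (c² + (-5*(1 - 5*c))*c) + 3 = (c² + (-5 + 25*c)*c) + 3 = (c² + c*(-5 + 25*c)) + 3 = 3 + c² + c*(-5 + 25*c))
104*(-10/G(-1)) = 104*(-10/(3 - 5*(-1) + 26*(-1)²)) = 104*(-10/(3 + 5 + 26*1)) = 104*(-10/(3 + 5 + 26)) = 104*(-10/34) = 104*(-10*1/34) = 104*(-5/17) = -520/17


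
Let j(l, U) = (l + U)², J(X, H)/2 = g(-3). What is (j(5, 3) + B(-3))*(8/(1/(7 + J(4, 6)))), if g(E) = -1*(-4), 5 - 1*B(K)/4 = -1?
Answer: 10560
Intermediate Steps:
B(K) = 24 (B(K) = 20 - 4*(-1) = 20 + 4 = 24)
g(E) = 4
J(X, H) = 8 (J(X, H) = 2*4 = 8)
j(l, U) = (U + l)²
(j(5, 3) + B(-3))*(8/(1/(7 + J(4, 6)))) = ((3 + 5)² + 24)*(8/(1/(7 + 8))) = (8² + 24)*(8/(1/15)) = (64 + 24)*(8/(1/15)) = 88*(8*15) = 88*120 = 10560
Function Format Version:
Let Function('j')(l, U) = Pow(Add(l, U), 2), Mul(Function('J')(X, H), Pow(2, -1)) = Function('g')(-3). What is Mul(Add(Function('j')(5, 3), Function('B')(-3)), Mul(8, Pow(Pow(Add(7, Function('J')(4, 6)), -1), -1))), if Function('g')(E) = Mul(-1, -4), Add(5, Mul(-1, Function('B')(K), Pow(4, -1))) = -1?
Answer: 10560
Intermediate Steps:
Function('B')(K) = 24 (Function('B')(K) = Add(20, Mul(-4, -1)) = Add(20, 4) = 24)
Function('g')(E) = 4
Function('J')(X, H) = 8 (Function('J')(X, H) = Mul(2, 4) = 8)
Function('j')(l, U) = Pow(Add(U, l), 2)
Mul(Add(Function('j')(5, 3), Function('B')(-3)), Mul(8, Pow(Pow(Add(7, Function('J')(4, 6)), -1), -1))) = Mul(Add(Pow(Add(3, 5), 2), 24), Mul(8, Pow(Pow(Add(7, 8), -1), -1))) = Mul(Add(Pow(8, 2), 24), Mul(8, Pow(Pow(15, -1), -1))) = Mul(Add(64, 24), Mul(8, Pow(Rational(1, 15), -1))) = Mul(88, Mul(8, 15)) = Mul(88, 120) = 10560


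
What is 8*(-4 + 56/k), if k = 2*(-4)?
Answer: -88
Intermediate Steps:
k = -8
8*(-4 + 56/k) = 8*(-4 + 56/(-8)) = 8*(-4 + 56*(-1/8)) = 8*(-4 - 7) = 8*(-11) = -88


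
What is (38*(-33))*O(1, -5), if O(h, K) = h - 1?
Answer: 0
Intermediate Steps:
O(h, K) = -1 + h
(38*(-33))*O(1, -5) = (38*(-33))*(-1 + 1) = -1254*0 = 0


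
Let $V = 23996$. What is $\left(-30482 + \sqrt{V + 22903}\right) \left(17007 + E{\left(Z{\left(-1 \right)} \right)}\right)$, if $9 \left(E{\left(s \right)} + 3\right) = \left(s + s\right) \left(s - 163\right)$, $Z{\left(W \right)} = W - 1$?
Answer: $- \frac{1561653824}{3} + 153696 \sqrt{579} \approx -5.1685 \cdot 10^{8}$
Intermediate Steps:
$Z{\left(W \right)} = -1 + W$
$E{\left(s \right)} = -3 + \frac{2 s \left(-163 + s\right)}{9}$ ($E{\left(s \right)} = -3 + \frac{\left(s + s\right) \left(s - 163\right)}{9} = -3 + \frac{2 s \left(-163 + s\right)}{9}$)
$\left(-30482 + \sqrt{V + 22903}\right) \left(17007 + E{\left(Z{\left(-1 \right)} \right)}\right) = \left(-30482 + \sqrt{23996 + 22903}\right) \left(17007 - \left(3 - \frac{2 \left(-1 - 1\right)^{2}}{9} + \frac{326 \left(-1 - 1\right)}{9}\right)\right) = \left(-30482 + \sqrt{46899}\right) \left(17007 - \left(- \frac{625}{9} - \frac{8}{9}\right)\right) = \left(-30482 + 9 \sqrt{579}\right) \left(17007 + \left(-3 + \frac{652}{9} + \frac{2}{9} \cdot 4\right)\right) = \left(-30482 + 9 \sqrt{579}\right) \left(17007 + \left(-3 + \frac{652}{9} + \frac{8}{9}\right)\right) = \left(-30482 + 9 \sqrt{579}\right) \left(17007 + \frac{211}{3}\right) = \left(-30482 + 9 \sqrt{579}\right) \frac{51232}{3} = - \frac{1561653824}{3} + 153696 \sqrt{579}$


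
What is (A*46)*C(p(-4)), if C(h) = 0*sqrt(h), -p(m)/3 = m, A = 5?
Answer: 0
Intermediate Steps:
p(m) = -3*m
C(h) = 0
(A*46)*C(p(-4)) = (5*46)*0 = 230*0 = 0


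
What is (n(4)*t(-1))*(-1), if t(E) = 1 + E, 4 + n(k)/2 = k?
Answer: 0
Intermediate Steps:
n(k) = -8 + 2*k
(n(4)*t(-1))*(-1) = ((-8 + 2*4)*(1 - 1))*(-1) = ((-8 + 8)*0)*(-1) = (0*0)*(-1) = 0*(-1) = 0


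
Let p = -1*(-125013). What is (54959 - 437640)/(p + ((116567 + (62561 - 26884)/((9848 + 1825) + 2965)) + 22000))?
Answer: -5601684478/3858319717 ≈ -1.4518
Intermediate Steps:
p = 125013
(54959 - 437640)/(p + ((116567 + (62561 - 26884)/((9848 + 1825) + 2965)) + 22000)) = (54959 - 437640)/(125013 + ((116567 + (62561 - 26884)/((9848 + 1825) + 2965)) + 22000)) = -382681/(125013 + ((116567 + 35677/(11673 + 2965)) + 22000)) = -382681/(125013 + ((116567 + 35677/14638) + 22000)) = -382681/(125013 + (1706343423/14638 + 22000)) = -382681/(125013 + 2028379423/14638) = -382681/3858319717/14638 = -382681*14638/3858319717 = -5601684478/3858319717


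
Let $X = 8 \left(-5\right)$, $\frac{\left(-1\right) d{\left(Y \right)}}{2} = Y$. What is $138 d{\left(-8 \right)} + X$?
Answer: $2168$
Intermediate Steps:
$d{\left(Y \right)} = - 2 Y$
$X = -40$
$138 d{\left(-8 \right)} + X = 138 \left(\left(-2\right) \left(-8\right)\right) - 40 = 138 \cdot 16 - 40 = 2208 - 40 = 2168$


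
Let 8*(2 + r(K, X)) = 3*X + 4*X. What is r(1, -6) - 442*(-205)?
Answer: 362411/4 ≈ 90603.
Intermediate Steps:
r(K, X) = -2 + 7*X/8 (r(K, X) = -2 + (3*X + 4*X)/8 = -2 + (7*X)/8 = -2 + 7*X/8)
r(1, -6) - 442*(-205) = (-2 + (7/8)*(-6)) - 442*(-205) = (-2 - 21/4) + 90610 = -29/4 + 90610 = 362411/4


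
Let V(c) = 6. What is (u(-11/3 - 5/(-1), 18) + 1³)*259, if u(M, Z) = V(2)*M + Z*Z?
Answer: 86247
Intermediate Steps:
u(M, Z) = Z² + 6*M (u(M, Z) = 6*M + Z*Z = 6*M + Z² = Z² + 6*M)
(u(-11/3 - 5/(-1), 18) + 1³)*259 = ((18² + 6*(-11/3 - 5/(-1))) + 1³)*259 = ((324 + 6*(-11*⅓ - 5*(-1))) + 1)*259 = ((324 + 6*(-11/3 + 5)) + 1)*259 = ((324 + 6*(4/3)) + 1)*259 = ((324 + 8) + 1)*259 = (332 + 1)*259 = 333*259 = 86247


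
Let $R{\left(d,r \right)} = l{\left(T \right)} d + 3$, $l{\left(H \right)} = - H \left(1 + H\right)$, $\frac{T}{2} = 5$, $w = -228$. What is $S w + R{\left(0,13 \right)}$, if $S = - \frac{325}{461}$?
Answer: $\frac{75483}{461} \approx 163.74$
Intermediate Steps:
$T = 10$ ($T = 2 \cdot 5 = 10$)
$l{\left(H \right)} = - H \left(1 + H\right)$
$R{\left(d,r \right)} = 3 - 110 d$ ($R{\left(d,r \right)} = \left(-1\right) 10 \left(1 + 10\right) d + 3 = \left(-1\right) 10 \cdot 11 d + 3 = - 110 d + 3 = 3 - 110 d$)
$S = - \frac{325}{461}$ ($S = \left(-325\right) \frac{1}{461} = - \frac{325}{461} \approx -0.70499$)
$S w + R{\left(0,13 \right)} = \left(- \frac{325}{461}\right) \left(-228\right) + \left(3 - 0\right) = \frac{74100}{461} + \left(3 + 0\right) = \frac{74100}{461} + 3 = \frac{75483}{461}$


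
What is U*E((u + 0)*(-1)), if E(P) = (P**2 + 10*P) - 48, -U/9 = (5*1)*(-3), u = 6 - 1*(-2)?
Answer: -8640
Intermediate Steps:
u = 8 (u = 6 + 2 = 8)
U = 135 (U = -9*5*1*(-3) = -45*(-3) = -9*(-15) = 135)
E(P) = -48 + P**2 + 10*P
U*E((u + 0)*(-1)) = 135*(-48 + ((8 + 0)*(-1))**2 + 10*((8 + 0)*(-1))) = 135*(-48 + (8*(-1))**2 + 10*(8*(-1))) = 135*(-48 + (-8)**2 + 10*(-8)) = 135*(-48 + 64 - 80) = 135*(-64) = -8640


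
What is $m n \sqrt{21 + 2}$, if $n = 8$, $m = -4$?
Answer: $- 32 \sqrt{23} \approx -153.47$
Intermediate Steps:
$m n \sqrt{21 + 2} = \left(-4\right) 8 \sqrt{21 + 2} = - 32 \sqrt{23}$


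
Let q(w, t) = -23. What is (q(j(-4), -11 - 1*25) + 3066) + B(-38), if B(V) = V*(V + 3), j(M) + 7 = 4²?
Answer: 4373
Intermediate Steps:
j(M) = 9 (j(M) = -7 + 4² = -7 + 16 = 9)
B(V) = V*(3 + V)
(q(j(-4), -11 - 1*25) + 3066) + B(-38) = (-23 + 3066) - 38*(3 - 38) = 3043 - 38*(-35) = 3043 + 1330 = 4373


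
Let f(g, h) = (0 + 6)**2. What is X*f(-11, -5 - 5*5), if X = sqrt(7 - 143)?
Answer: 72*I*sqrt(34) ≈ 419.83*I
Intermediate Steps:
f(g, h) = 36 (f(g, h) = 6**2 = 36)
X = 2*I*sqrt(34) (X = sqrt(-136) = 2*I*sqrt(34) ≈ 11.662*I)
X*f(-11, -5 - 5*5) = (2*I*sqrt(34))*36 = 72*I*sqrt(34)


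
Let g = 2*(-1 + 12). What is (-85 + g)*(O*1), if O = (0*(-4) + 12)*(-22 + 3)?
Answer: 14364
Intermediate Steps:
g = 22 (g = 2*11 = 22)
O = -228 (O = (0 + 12)*(-19) = 12*(-19) = -228)
(-85 + g)*(O*1) = (-85 + 22)*(-228*1) = -63*(-228) = 14364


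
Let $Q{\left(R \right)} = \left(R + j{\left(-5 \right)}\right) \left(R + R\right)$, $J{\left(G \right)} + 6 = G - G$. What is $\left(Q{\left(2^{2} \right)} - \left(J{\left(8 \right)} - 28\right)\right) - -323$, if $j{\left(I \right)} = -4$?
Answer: $357$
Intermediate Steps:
$J{\left(G \right)} = -6$ ($J{\left(G \right)} = -6 + \left(G - G\right) = -6 + 0 = -6$)
$Q{\left(R \right)} = 2 R \left(-4 + R\right)$ ($Q{\left(R \right)} = \left(R - 4\right) \left(R + R\right) = \left(-4 + R\right) 2 R = 2 R \left(-4 + R\right)$)
$\left(Q{\left(2^{2} \right)} - \left(J{\left(8 \right)} - 28\right)\right) - -323 = \left(2 \cdot 2^{2} \left(-4 + 2^{2}\right) - \left(-6 - 28\right)\right) - -323 = \left(2 \cdot 4 \left(-4 + 4\right) - \left(-6 - 28\right)\right) + 323 = \left(2 \cdot 4 \cdot 0 - -34\right) + 323 = \left(0 + 34\right) + 323 = 34 + 323 = 357$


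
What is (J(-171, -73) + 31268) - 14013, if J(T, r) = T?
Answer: 17084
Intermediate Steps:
(J(-171, -73) + 31268) - 14013 = (-171 + 31268) - 14013 = 31097 - 14013 = 17084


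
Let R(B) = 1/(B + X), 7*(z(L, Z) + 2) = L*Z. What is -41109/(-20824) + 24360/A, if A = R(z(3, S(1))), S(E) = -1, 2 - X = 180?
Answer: -91526436651/20824 ≈ -4.3952e+6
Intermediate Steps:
X = -178 (X = 2 - 1*180 = 2 - 180 = -178)
z(L, Z) = -2 + L*Z/7 (z(L, Z) = -2 + (L*Z)/7 = -2 + L*Z/7)
R(B) = 1/(-178 + B) (R(B) = 1/(B - 178) = 1/(-178 + B))
A = -7/1263 (A = 1/(-178 + (-2 + (1/7)*3*(-1))) = 1/(-178 + (-2 - 3/7)) = 1/(-178 - 17/7) = 1/(-1263/7) = -7/1263 ≈ -0.0055424)
-41109/(-20824) + 24360/A = -41109/(-20824) + 24360/(-7/1263) = -41109*(-1/20824) + 24360*(-1263/7) = 41109/20824 - 4395240 = -91526436651/20824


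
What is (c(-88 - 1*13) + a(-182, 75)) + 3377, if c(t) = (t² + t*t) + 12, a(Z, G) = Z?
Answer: 23609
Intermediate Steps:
c(t) = 12 + 2*t² (c(t) = (t² + t²) + 12 = 2*t² + 12 = 12 + 2*t²)
(c(-88 - 1*13) + a(-182, 75)) + 3377 = ((12 + 2*(-88 - 1*13)²) - 182) + 3377 = ((12 + 2*(-88 - 13)²) - 182) + 3377 = ((12 + 2*(-101)²) - 182) + 3377 = ((12 + 2*10201) - 182) + 3377 = ((12 + 20402) - 182) + 3377 = (20414 - 182) + 3377 = 20232 + 3377 = 23609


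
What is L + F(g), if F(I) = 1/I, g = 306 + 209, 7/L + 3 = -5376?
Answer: 1774/2770185 ≈ 0.00064039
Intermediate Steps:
L = -7/5379 (L = 7/(-3 - 5376) = 7/(-5379) = 7*(-1/5379) = -7/5379 ≈ -0.0013014)
g = 515
L + F(g) = -7/5379 + 1/515 = 1774/2770185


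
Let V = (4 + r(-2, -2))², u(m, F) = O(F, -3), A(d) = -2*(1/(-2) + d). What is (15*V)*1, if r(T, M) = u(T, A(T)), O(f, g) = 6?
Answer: 1500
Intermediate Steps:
A(d) = 1 - 2*d (A(d) = -2*(1*(-½) + d) = -2*(-½ + d) = 1 - 2*d)
u(m, F) = 6
r(T, M) = 6
V = 100 (V = (4 + 6)² = 10² = 100)
(15*V)*1 = (15*100)*1 = 1500*1 = 1500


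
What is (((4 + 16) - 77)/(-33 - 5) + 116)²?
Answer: 55225/4 ≈ 13806.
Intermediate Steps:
(((4 + 16) - 77)/(-33 - 5) + 116)² = ((20 - 77)/(-38) + 116)² = (-57*(-1/38) + 116)² = (3/2 + 116)² = (235/2)² = 55225/4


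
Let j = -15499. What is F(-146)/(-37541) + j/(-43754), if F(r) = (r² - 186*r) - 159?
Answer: -1532039043/1642568914 ≈ -0.93271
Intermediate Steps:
F(r) = -159 + r² - 186*r
F(-146)/(-37541) + j/(-43754) = (-159 + (-146)² - 186*(-146))/(-37541) - 15499/(-43754) = (-159 + 21316 + 27156)*(-1/37541) - 15499*(-1/43754) = 48313*(-1/37541) + 15499/43754 = -48313/37541 + 15499/43754 = -1532039043/1642568914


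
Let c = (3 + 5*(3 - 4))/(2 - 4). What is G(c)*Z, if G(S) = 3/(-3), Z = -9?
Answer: 9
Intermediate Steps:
c = 1 (c = (3 + 5*(-1))/(-2) = (3 - 5)*(-½) = -2*(-½) = 1)
G(S) = -1 (G(S) = 3*(-⅓) = -1)
G(c)*Z = -1*(-9) = 9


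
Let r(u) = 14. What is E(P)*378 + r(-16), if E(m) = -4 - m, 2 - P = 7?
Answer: 392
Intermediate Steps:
P = -5 (P = 2 - 1*7 = 2 - 7 = -5)
E(P)*378 + r(-16) = (-4 - 1*(-5))*378 + 14 = (-4 + 5)*378 + 14 = 1*378 + 14 = 378 + 14 = 392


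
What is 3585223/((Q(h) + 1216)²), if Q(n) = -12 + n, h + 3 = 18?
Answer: 3585223/1485961 ≈ 2.4127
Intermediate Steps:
h = 15 (h = -3 + 18 = 15)
3585223/((Q(h) + 1216)²) = 3585223/(((-12 + 15) + 1216)²) = 3585223/((3 + 1216)²) = 3585223/(1219²) = 3585223/1485961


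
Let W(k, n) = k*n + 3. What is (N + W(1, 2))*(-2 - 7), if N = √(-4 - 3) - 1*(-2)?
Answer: -63 - 9*I*√7 ≈ -63.0 - 23.812*I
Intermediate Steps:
N = 2 + I*√7 (N = √(-7) + 2 = I*√7 + 2 = 2 + I*√7 ≈ 2.0 + 2.6458*I)
W(k, n) = 3 + k*n
(N + W(1, 2))*(-2 - 7) = ((2 + I*√7) + (3 + 1*2))*(-2 - 7) = ((2 + I*√7) + (3 + 2))*(-9) = ((2 + I*√7) + 5)*(-9) = (7 + I*√7)*(-9) = -63 - 9*I*√7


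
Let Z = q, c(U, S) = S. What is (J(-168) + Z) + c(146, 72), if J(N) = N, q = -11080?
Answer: -11176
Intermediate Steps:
Z = -11080
(J(-168) + Z) + c(146, 72) = (-168 - 11080) + 72 = -11248 + 72 = -11176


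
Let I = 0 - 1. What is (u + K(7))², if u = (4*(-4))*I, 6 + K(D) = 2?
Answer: 144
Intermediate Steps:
I = -1
K(D) = -4 (K(D) = -6 + 2 = -4)
u = 16 (u = (4*(-4))*(-1) = -16*(-1) = 16)
(u + K(7))² = (16 - 4)² = 12² = 144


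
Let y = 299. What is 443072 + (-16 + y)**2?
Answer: 523161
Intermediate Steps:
443072 + (-16 + y)**2 = 443072 + (-16 + 299)**2 = 443072 + 283**2 = 443072 + 80089 = 523161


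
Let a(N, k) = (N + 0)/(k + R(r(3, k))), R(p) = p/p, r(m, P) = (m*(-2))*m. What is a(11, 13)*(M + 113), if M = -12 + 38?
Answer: 1529/14 ≈ 109.21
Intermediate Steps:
M = 26
r(m, P) = -2*m² (r(m, P) = (-2*m)*m = -2*m²)
R(p) = 1
a(N, k) = N/(1 + k) (a(N, k) = (N + 0)/(k + 1) = N/(1 + k))
a(11, 13)*(M + 113) = (11/(1 + 13))*(26 + 113) = (11/14)*139 = 1529/14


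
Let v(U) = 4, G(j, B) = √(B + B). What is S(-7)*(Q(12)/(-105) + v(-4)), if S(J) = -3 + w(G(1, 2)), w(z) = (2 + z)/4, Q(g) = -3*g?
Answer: -304/35 ≈ -8.6857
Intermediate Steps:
G(j, B) = √2*√B (G(j, B) = √(2*B) = √2*√B)
w(z) = ½ + z/4 (w(z) = (2 + z)*(¼) = ½ + z/4)
S(J) = -2 (S(J) = -3 + (½ + (√2*√2)/4) = -3 + (½ + (¼)*2) = -3 + (½ + ½) = -3 + 1 = -2)
S(-7)*(Q(12)/(-105) + v(-4)) = -2*(-3*12/(-105) + 4) = -2*(-36*(-1/105) + 4) = -2*(12/35 + 4) = -2*152/35 = -304/35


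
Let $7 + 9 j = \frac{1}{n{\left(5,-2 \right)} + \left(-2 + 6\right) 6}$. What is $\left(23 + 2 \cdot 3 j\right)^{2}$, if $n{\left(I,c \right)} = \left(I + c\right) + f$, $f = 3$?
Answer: $\frac{682276}{2025} \approx 336.93$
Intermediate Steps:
$n{\left(I,c \right)} = 3 + I + c$ ($n{\left(I,c \right)} = \left(I + c\right) + 3 = 3 + I + c$)
$j = - \frac{209}{270}$ ($j = - \frac{7}{9} + \frac{1}{9 \left(\left(3 + 5 - 2\right) + \left(-2 + 6\right) 6\right)} = - \frac{7}{9} + \frac{1}{9 \left(6 + 4 \cdot 6\right)} = - \frac{7}{9} + \frac{1}{9 \left(6 + 24\right)} = - \frac{7}{9} + \frac{1}{9 \cdot 30} = - \frac{7}{9} + \frac{1}{9} \cdot \frac{1}{30} = - \frac{7}{9} + \frac{1}{270} = - \frac{209}{270} \approx -0.77407$)
$\left(23 + 2 \cdot 3 j\right)^{2} = \left(23 + 2 \cdot 3 \left(- \frac{209}{270}\right)\right)^{2} = \left(23 + 6 \left(- \frac{209}{270}\right)\right)^{2} = \left(23 - \frac{209}{45}\right)^{2} = \left(\frac{826}{45}\right)^{2} = \frac{682276}{2025}$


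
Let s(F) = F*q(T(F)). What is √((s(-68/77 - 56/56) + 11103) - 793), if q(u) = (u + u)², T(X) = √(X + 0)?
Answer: √61212090/77 ≈ 101.61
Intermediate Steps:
T(X) = √X
q(u) = 4*u² (q(u) = (2*u)² = 4*u²)
s(F) = 4*F² (s(F) = F*(4*(√F)²) = F*(4*F) = 4*F²)
√((s(-68/77 - 56/56) + 11103) - 793) = √((4*(-68/77 - 56/56)² + 11103) - 793) = √((4*(-68*1/77 - 56*1/56)² + 11103) - 793) = √((4*(-68/77 - 1)² + 11103) - 793) = √((4*(-145/77)² + 11103) - 793) = √((4*(21025/5929) + 11103) - 793) = √((84100/5929 + 11103) - 793) = √(65913787/5929 - 793) = √(61212090/5929) = √61212090/77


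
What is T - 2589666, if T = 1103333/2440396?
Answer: -128975702947/49804 ≈ -2.5897e+6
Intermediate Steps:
T = 22517/49804 (T = 1103333*(1/2440396) = 22517/49804 ≈ 0.45211)
T - 2589666 = 22517/49804 - 2589666 = -128975702947/49804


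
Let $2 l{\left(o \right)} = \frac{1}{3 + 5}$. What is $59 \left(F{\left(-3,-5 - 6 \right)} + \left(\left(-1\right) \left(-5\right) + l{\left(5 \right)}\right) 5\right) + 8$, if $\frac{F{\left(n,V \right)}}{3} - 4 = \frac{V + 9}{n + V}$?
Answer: $\frac{250289}{112} \approx 2234.7$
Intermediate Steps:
$l{\left(o \right)} = \frac{1}{16}$ ($l{\left(o \right)} = \frac{1}{2 \left(3 + 5\right)} = \frac{1}{2 \cdot 8} = \frac{1}{2} \cdot \frac{1}{8} = \frac{1}{16}$)
$F{\left(n,V \right)} = 12 + \frac{3 \left(9 + V\right)}{V + n}$ ($F{\left(n,V \right)} = 12 + 3 \frac{V + 9}{n + V} = 12 + 3 \frac{9 + V}{V + n} = 12 + \frac{3 \left(9 + V\right)}{V + n}$)
$59 \left(F{\left(-3,-5 - 6 \right)} + \left(\left(-1\right) \left(-5\right) + l{\left(5 \right)}\right) 5\right) + 8 = 59 \left(\frac{3 \left(9 + 4 \left(-3\right) + 5 \left(-5 - 6\right)\right)}{\left(-5 - 6\right) - 3} + \left(\left(-1\right) \left(-5\right) + \frac{1}{16}\right) 5\right) + 8 = 59 \left(\frac{3 \left(9 - 12 + 5 \left(-5 - 6\right)\right)}{\left(-5 - 6\right) - 3} + \left(5 + \frac{1}{16}\right) 5\right) + 8 = 59 \left(\frac{3 \left(9 - 12 + 5 \left(-11\right)\right)}{-11 - 3} + \frac{81}{16} \cdot 5\right) + 8 = 59 \left(\frac{3 \left(9 - 12 - 55\right)}{-14} + \frac{405}{16}\right) + 8 = 59 \left(3 \left(- \frac{1}{14}\right) \left(-58\right) + \frac{405}{16}\right) + 8 = 59 \left(\frac{87}{7} + \frac{405}{16}\right) + 8 = 59 \cdot \frac{4227}{112} + 8 = \frac{249393}{112} + 8 = \frac{250289}{112}$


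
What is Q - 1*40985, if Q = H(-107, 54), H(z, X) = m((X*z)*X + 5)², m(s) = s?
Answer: 97348327064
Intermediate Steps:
H(z, X) = (5 + z*X²)² (H(z, X) = ((X*z)*X + 5)² = (z*X² + 5)² = (5 + z*X²)²)
Q = 97348368049 (Q = (5 - 107*54²)² = (5 - 107*2916)² = (5 - 312012)² = (-312007)² = 97348368049)
Q - 1*40985 = 97348368049 - 1*40985 = 97348368049 - 40985 = 97348327064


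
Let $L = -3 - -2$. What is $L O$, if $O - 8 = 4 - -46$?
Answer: $-58$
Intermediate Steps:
$L = -1$ ($L = -3 + 2 = -1$)
$O = 58$ ($O = 8 + \left(4 - -46\right) = 8 + \left(4 + 46\right) = 8 + 50 = 58$)
$L O = \left(-1\right) 58 = -58$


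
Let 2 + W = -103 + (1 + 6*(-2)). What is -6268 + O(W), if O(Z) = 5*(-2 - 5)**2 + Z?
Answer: -6139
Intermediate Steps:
W = -116 (W = -2 + (-103 + (1 + 6*(-2))) = -2 + (-103 + (1 - 12)) = -2 + (-103 - 11) = -2 - 114 = -116)
O(Z) = 245 + Z (O(Z) = 5*(-7)**2 + Z = 5*49 + Z = 245 + Z)
-6268 + O(W) = -6268 + (245 - 116) = -6268 + 129 = -6139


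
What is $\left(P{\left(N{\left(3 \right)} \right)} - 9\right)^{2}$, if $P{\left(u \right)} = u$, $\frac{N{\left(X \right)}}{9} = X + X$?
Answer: $2025$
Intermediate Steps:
$N{\left(X \right)} = 18 X$ ($N{\left(X \right)} = 9 \left(X + X\right) = 9 \cdot 2 X = 18 X$)
$\left(P{\left(N{\left(3 \right)} \right)} - 9\right)^{2} = \left(18 \cdot 3 - 9\right)^{2} = \left(54 - 9\right)^{2} = 45^{2} = 2025$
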